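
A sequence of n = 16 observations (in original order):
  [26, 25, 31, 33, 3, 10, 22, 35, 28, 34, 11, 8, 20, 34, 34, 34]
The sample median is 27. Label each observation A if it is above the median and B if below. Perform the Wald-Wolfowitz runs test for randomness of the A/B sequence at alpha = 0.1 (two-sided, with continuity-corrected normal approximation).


Step 1: Compute median = 27; label A = above, B = below.
Labels in order: BBAABBBAAABBBAAA  (n_A = 8, n_B = 8)
Step 2: Count runs R = 6.
Step 3: Under H0 (random ordering), E[R] = 2*n_A*n_B/(n_A+n_B) + 1 = 2*8*8/16 + 1 = 9.0000.
        Var[R] = 2*n_A*n_B*(2*n_A*n_B - n_A - n_B) / ((n_A+n_B)^2 * (n_A+n_B-1)) = 14336/3840 = 3.7333.
        SD[R] = 1.9322.
Step 4: Continuity-corrected z = (R + 0.5 - E[R]) / SD[R] = (6 + 0.5 - 9.0000) / 1.9322 = -1.2939.
Step 5: Two-sided p-value via normal approximation = 2*(1 - Phi(|z|)) = 0.195709.
Step 6: alpha = 0.1. fail to reject H0.

R = 6, z = -1.2939, p = 0.195709, fail to reject H0.


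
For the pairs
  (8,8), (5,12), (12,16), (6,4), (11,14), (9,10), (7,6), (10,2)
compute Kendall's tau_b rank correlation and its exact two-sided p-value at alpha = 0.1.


Step 1: Enumerate the 28 unordered pairs (i,j) with i<j and classify each by sign(x_j-x_i) * sign(y_j-y_i).
  (1,2):dx=-3,dy=+4->D; (1,3):dx=+4,dy=+8->C; (1,4):dx=-2,dy=-4->C; (1,5):dx=+3,dy=+6->C
  (1,6):dx=+1,dy=+2->C; (1,7):dx=-1,dy=-2->C; (1,8):dx=+2,dy=-6->D; (2,3):dx=+7,dy=+4->C
  (2,4):dx=+1,dy=-8->D; (2,5):dx=+6,dy=+2->C; (2,6):dx=+4,dy=-2->D; (2,7):dx=+2,dy=-6->D
  (2,8):dx=+5,dy=-10->D; (3,4):dx=-6,dy=-12->C; (3,5):dx=-1,dy=-2->C; (3,6):dx=-3,dy=-6->C
  (3,7):dx=-5,dy=-10->C; (3,8):dx=-2,dy=-14->C; (4,5):dx=+5,dy=+10->C; (4,6):dx=+3,dy=+6->C
  (4,7):dx=+1,dy=+2->C; (4,8):dx=+4,dy=-2->D; (5,6):dx=-2,dy=-4->C; (5,7):dx=-4,dy=-8->C
  (5,8):dx=-1,dy=-12->C; (6,7):dx=-2,dy=-4->C; (6,8):dx=+1,dy=-8->D; (7,8):dx=+3,dy=-4->D
Step 2: C = 19, D = 9, total pairs = 28.
Step 3: tau = (C - D)/(n(n-1)/2) = (19 - 9)/28 = 0.357143.
Step 4: Exact two-sided p-value (enumerate n! = 40320 permutations of y under H0): p = 0.275099.
Step 5: alpha = 0.1. fail to reject H0.

tau_b = 0.3571 (C=19, D=9), p = 0.275099, fail to reject H0.


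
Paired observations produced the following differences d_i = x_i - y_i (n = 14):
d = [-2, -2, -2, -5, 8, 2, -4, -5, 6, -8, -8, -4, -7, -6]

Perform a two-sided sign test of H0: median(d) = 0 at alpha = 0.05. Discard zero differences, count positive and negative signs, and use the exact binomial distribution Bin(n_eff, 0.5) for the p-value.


Step 1: Discard zero differences. Original n = 14; n_eff = number of nonzero differences = 14.
Nonzero differences (with sign): -2, -2, -2, -5, +8, +2, -4, -5, +6, -8, -8, -4, -7, -6
Step 2: Count signs: positive = 3, negative = 11.
Step 3: Under H0: P(positive) = 0.5, so the number of positives S ~ Bin(14, 0.5).
Step 4: Two-sided exact p-value = sum of Bin(14,0.5) probabilities at or below the observed probability = 0.057373.
Step 5: alpha = 0.05. fail to reject H0.

n_eff = 14, pos = 3, neg = 11, p = 0.057373, fail to reject H0.


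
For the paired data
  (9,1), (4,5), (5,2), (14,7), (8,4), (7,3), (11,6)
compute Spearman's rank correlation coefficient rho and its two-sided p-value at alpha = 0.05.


Step 1: Rank x and y separately (midranks; no ties here).
rank(x): 9->5, 4->1, 5->2, 14->7, 8->4, 7->3, 11->6
rank(y): 1->1, 5->5, 2->2, 7->7, 4->4, 3->3, 6->6
Step 2: d_i = R_x(i) - R_y(i); compute d_i^2.
  (5-1)^2=16, (1-5)^2=16, (2-2)^2=0, (7-7)^2=0, (4-4)^2=0, (3-3)^2=0, (6-6)^2=0
sum(d^2) = 32.
Step 3: rho = 1 - 6*32 / (7*(7^2 - 1)) = 1 - 192/336 = 0.428571.
Step 4: Under H0, t = rho * sqrt((n-2)/(1-rho^2)) = 1.0607 ~ t(5).
Step 5: Two-sided p-value from the t-distribution with 5 df = 0.337368.
Step 6: alpha = 0.05. fail to reject H0.

rho = 0.4286, p = 0.337368, fail to reject H0 at alpha = 0.05.


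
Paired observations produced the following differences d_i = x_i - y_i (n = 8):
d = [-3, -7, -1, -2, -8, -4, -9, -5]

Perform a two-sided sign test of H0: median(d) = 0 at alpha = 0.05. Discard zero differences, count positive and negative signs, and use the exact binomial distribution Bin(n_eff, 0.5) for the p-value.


Step 1: Discard zero differences. Original n = 8; n_eff = number of nonzero differences = 8.
Nonzero differences (with sign): -3, -7, -1, -2, -8, -4, -9, -5
Step 2: Count signs: positive = 0, negative = 8.
Step 3: Under H0: P(positive) = 0.5, so the number of positives S ~ Bin(8, 0.5).
Step 4: Two-sided exact p-value = sum of Bin(8,0.5) probabilities at or below the observed probability = 0.007812.
Step 5: alpha = 0.05. reject H0.

n_eff = 8, pos = 0, neg = 8, p = 0.007812, reject H0.


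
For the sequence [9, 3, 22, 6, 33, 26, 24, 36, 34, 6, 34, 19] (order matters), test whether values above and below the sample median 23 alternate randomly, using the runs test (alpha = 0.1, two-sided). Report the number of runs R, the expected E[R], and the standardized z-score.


Step 1: Compute median = 23; label A = above, B = below.
Labels in order: BBBBAAAAABAB  (n_A = 6, n_B = 6)
Step 2: Count runs R = 5.
Step 3: Under H0 (random ordering), E[R] = 2*n_A*n_B/(n_A+n_B) + 1 = 2*6*6/12 + 1 = 7.0000.
        Var[R] = 2*n_A*n_B*(2*n_A*n_B - n_A - n_B) / ((n_A+n_B)^2 * (n_A+n_B-1)) = 4320/1584 = 2.7273.
        SD[R] = 1.6514.
Step 4: Continuity-corrected z = (R + 0.5 - E[R]) / SD[R] = (5 + 0.5 - 7.0000) / 1.6514 = -0.9083.
Step 5: Two-sided p-value via normal approximation = 2*(1 - Phi(|z|)) = 0.363722.
Step 6: alpha = 0.1. fail to reject H0.

R = 5, z = -0.9083, p = 0.363722, fail to reject H0.


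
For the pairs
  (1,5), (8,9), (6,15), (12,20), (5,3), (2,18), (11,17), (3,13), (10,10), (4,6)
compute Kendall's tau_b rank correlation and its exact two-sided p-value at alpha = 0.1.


Step 1: Enumerate the 45 unordered pairs (i,j) with i<j and classify each by sign(x_j-x_i) * sign(y_j-y_i).
  (1,2):dx=+7,dy=+4->C; (1,3):dx=+5,dy=+10->C; (1,4):dx=+11,dy=+15->C; (1,5):dx=+4,dy=-2->D
  (1,6):dx=+1,dy=+13->C; (1,7):dx=+10,dy=+12->C; (1,8):dx=+2,dy=+8->C; (1,9):dx=+9,dy=+5->C
  (1,10):dx=+3,dy=+1->C; (2,3):dx=-2,dy=+6->D; (2,4):dx=+4,dy=+11->C; (2,5):dx=-3,dy=-6->C
  (2,6):dx=-6,dy=+9->D; (2,7):dx=+3,dy=+8->C; (2,8):dx=-5,dy=+4->D; (2,9):dx=+2,dy=+1->C
  (2,10):dx=-4,dy=-3->C; (3,4):dx=+6,dy=+5->C; (3,5):dx=-1,dy=-12->C; (3,6):dx=-4,dy=+3->D
  (3,7):dx=+5,dy=+2->C; (3,8):dx=-3,dy=-2->C; (3,9):dx=+4,dy=-5->D; (3,10):dx=-2,dy=-9->C
  (4,5):dx=-7,dy=-17->C; (4,6):dx=-10,dy=-2->C; (4,7):dx=-1,dy=-3->C; (4,8):dx=-9,dy=-7->C
  (4,9):dx=-2,dy=-10->C; (4,10):dx=-8,dy=-14->C; (5,6):dx=-3,dy=+15->D; (5,7):dx=+6,dy=+14->C
  (5,8):dx=-2,dy=+10->D; (5,9):dx=+5,dy=+7->C; (5,10):dx=-1,dy=+3->D; (6,7):dx=+9,dy=-1->D
  (6,8):dx=+1,dy=-5->D; (6,9):dx=+8,dy=-8->D; (6,10):dx=+2,dy=-12->D; (7,8):dx=-8,dy=-4->C
  (7,9):dx=-1,dy=-7->C; (7,10):dx=-7,dy=-11->C; (8,9):dx=+7,dy=-3->D; (8,10):dx=+1,dy=-7->D
  (9,10):dx=-6,dy=-4->C
Step 2: C = 30, D = 15, total pairs = 45.
Step 3: tau = (C - D)/(n(n-1)/2) = (30 - 15)/45 = 0.333333.
Step 4: Exact two-sided p-value (enumerate n! = 3628800 permutations of y under H0): p = 0.216373.
Step 5: alpha = 0.1. fail to reject H0.

tau_b = 0.3333 (C=30, D=15), p = 0.216373, fail to reject H0.


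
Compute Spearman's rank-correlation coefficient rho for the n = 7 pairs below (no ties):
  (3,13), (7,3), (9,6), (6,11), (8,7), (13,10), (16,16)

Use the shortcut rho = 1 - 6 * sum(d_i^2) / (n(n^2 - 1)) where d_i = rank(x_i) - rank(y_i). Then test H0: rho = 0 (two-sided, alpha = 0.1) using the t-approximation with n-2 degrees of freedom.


Step 1: Rank x and y separately (midranks; no ties here).
rank(x): 3->1, 7->3, 9->5, 6->2, 8->4, 13->6, 16->7
rank(y): 13->6, 3->1, 6->2, 11->5, 7->3, 10->4, 16->7
Step 2: d_i = R_x(i) - R_y(i); compute d_i^2.
  (1-6)^2=25, (3-1)^2=4, (5-2)^2=9, (2-5)^2=9, (4-3)^2=1, (6-4)^2=4, (7-7)^2=0
sum(d^2) = 52.
Step 3: rho = 1 - 6*52 / (7*(7^2 - 1)) = 1 - 312/336 = 0.071429.
Step 4: Under H0, t = rho * sqrt((n-2)/(1-rho^2)) = 0.1601 ~ t(5).
Step 5: Two-sided p-value from the t-distribution with 5 df = 0.879048.
Step 6: alpha = 0.1. fail to reject H0.

rho = 0.0714, p = 0.879048, fail to reject H0 at alpha = 0.1.


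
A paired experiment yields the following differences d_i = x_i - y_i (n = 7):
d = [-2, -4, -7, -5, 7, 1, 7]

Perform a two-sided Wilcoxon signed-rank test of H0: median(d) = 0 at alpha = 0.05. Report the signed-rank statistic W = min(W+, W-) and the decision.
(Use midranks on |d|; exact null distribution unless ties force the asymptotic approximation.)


Step 1: Drop any zero differences (none here) and take |d_i|.
|d| = [2, 4, 7, 5, 7, 1, 7]
Step 2: Midrank |d_i| (ties get averaged ranks).
ranks: |2|->2, |4|->3, |7|->6, |5|->4, |7|->6, |1|->1, |7|->6
Step 3: Attach original signs; sum ranks with positive sign and with negative sign.
W+ = 6 + 1 + 6 = 13
W- = 2 + 3 + 6 + 4 = 15
(Check: W+ + W- = 28 should equal n(n+1)/2 = 28.)
Step 4: Test statistic W = min(W+, W-) = 13.
Step 5: Ties in |d|, so use the tie-corrected normal approximation.
        E[W] = n(n+1)/4 = 7*8/4 = 14.
        Tie groups: |d|=7 (t=3); sum(t^3 - t) = 24.
        Var[W] = n(n+1)(2n+1)/24 - sum(t^3-t)/48 = 840/24 - 24/48 = 34.5.
        z = (W - E[W]) / sqrt(Var[W]) = (13 - 14) / 5.8737 = -0.1703.
        Two-sided p = 2*Phi(z) = 0.864813.
Step 6: alpha = 0.05. fail to reject H0.

W+ = 13, W- = 15, W = min = 13, p = 0.864813, fail to reject H0.


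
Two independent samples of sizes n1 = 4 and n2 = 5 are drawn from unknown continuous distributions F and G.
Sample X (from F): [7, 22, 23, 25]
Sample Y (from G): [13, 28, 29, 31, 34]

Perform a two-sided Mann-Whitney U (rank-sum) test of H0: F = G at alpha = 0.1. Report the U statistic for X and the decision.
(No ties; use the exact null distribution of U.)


Step 1: Combine and sort all 9 observations; assign midranks.
sorted (value, group): (7,X), (13,Y), (22,X), (23,X), (25,X), (28,Y), (29,Y), (31,Y), (34,Y)
ranks: 7->1, 13->2, 22->3, 23->4, 25->5, 28->6, 29->7, 31->8, 34->9
Step 2: Rank sum for X: R1 = 1 + 3 + 4 + 5 = 13.
Step 3: U_X = R1 - n1(n1+1)/2 = 13 - 4*5/2 = 13 - 10 = 3.
       U_Y = n1*n2 - U_X = 20 - 3 = 17.
Step 4: No ties, so the exact null distribution of U (based on enumerating the C(9,4) = 126 equally likely rank assignments) gives the two-sided p-value.
Step 5: p-value = 0.111111; compare to alpha = 0.1. fail to reject H0.

U_X = 3, p = 0.111111, fail to reject H0 at alpha = 0.1.


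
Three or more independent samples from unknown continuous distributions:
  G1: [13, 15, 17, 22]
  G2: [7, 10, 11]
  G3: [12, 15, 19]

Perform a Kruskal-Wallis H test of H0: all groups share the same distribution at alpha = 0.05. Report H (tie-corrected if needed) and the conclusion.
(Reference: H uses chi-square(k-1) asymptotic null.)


Step 1: Combine all N = 10 observations and assign midranks.
sorted (value, group, rank): (7,G2,1), (10,G2,2), (11,G2,3), (12,G3,4), (13,G1,5), (15,G1,6.5), (15,G3,6.5), (17,G1,8), (19,G3,9), (22,G1,10)
Step 2: Sum ranks within each group.
R_1 = 29.5 (n_1 = 4)
R_2 = 6 (n_2 = 3)
R_3 = 19.5 (n_3 = 3)
Step 3: H = 12/(N(N+1)) * sum(R_i^2/n_i) - 3(N+1)
     = 12/(10*11) * (29.5^2/4 + 6^2/3 + 19.5^2/3) - 3*11
     = 0.109091 * 356.312 - 33
     = 5.870455.
Step 4: Ties present; correction factor C = 1 - 6/(10^3 - 10) = 0.993939. Corrected H = 5.870455 / 0.993939 = 5.906250.
Step 5: Under H0, H ~ chi^2(2); p-value = 0.052176.
Step 6: alpha = 0.05. fail to reject H0.

H = 5.9062, df = 2, p = 0.052176, fail to reject H0.


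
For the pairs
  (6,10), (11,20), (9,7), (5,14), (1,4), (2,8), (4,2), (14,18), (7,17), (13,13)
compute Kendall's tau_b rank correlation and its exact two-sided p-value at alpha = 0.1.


Step 1: Enumerate the 45 unordered pairs (i,j) with i<j and classify each by sign(x_j-x_i) * sign(y_j-y_i).
  (1,2):dx=+5,dy=+10->C; (1,3):dx=+3,dy=-3->D; (1,4):dx=-1,dy=+4->D; (1,5):dx=-5,dy=-6->C
  (1,6):dx=-4,dy=-2->C; (1,7):dx=-2,dy=-8->C; (1,8):dx=+8,dy=+8->C; (1,9):dx=+1,dy=+7->C
  (1,10):dx=+7,dy=+3->C; (2,3):dx=-2,dy=-13->C; (2,4):dx=-6,dy=-6->C; (2,5):dx=-10,dy=-16->C
  (2,6):dx=-9,dy=-12->C; (2,7):dx=-7,dy=-18->C; (2,8):dx=+3,dy=-2->D; (2,9):dx=-4,dy=-3->C
  (2,10):dx=+2,dy=-7->D; (3,4):dx=-4,dy=+7->D; (3,5):dx=-8,dy=-3->C; (3,6):dx=-7,dy=+1->D
  (3,7):dx=-5,dy=-5->C; (3,8):dx=+5,dy=+11->C; (3,9):dx=-2,dy=+10->D; (3,10):dx=+4,dy=+6->C
  (4,5):dx=-4,dy=-10->C; (4,6):dx=-3,dy=-6->C; (4,7):dx=-1,dy=-12->C; (4,8):dx=+9,dy=+4->C
  (4,9):dx=+2,dy=+3->C; (4,10):dx=+8,dy=-1->D; (5,6):dx=+1,dy=+4->C; (5,7):dx=+3,dy=-2->D
  (5,8):dx=+13,dy=+14->C; (5,9):dx=+6,dy=+13->C; (5,10):dx=+12,dy=+9->C; (6,7):dx=+2,dy=-6->D
  (6,8):dx=+12,dy=+10->C; (6,9):dx=+5,dy=+9->C; (6,10):dx=+11,dy=+5->C; (7,8):dx=+10,dy=+16->C
  (7,9):dx=+3,dy=+15->C; (7,10):dx=+9,dy=+11->C; (8,9):dx=-7,dy=-1->C; (8,10):dx=-1,dy=-5->C
  (9,10):dx=+6,dy=-4->D
Step 2: C = 34, D = 11, total pairs = 45.
Step 3: tau = (C - D)/(n(n-1)/2) = (34 - 11)/45 = 0.511111.
Step 4: Exact two-sided p-value (enumerate n! = 3628800 permutations of y under H0): p = 0.046623.
Step 5: alpha = 0.1. reject H0.

tau_b = 0.5111 (C=34, D=11), p = 0.046623, reject H0.


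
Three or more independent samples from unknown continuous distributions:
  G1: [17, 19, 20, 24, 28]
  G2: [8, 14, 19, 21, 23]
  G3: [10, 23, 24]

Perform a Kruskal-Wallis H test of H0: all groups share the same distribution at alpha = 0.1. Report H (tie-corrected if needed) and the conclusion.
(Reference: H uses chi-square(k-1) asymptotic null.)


Step 1: Combine all N = 13 observations and assign midranks.
sorted (value, group, rank): (8,G2,1), (10,G3,2), (14,G2,3), (17,G1,4), (19,G1,5.5), (19,G2,5.5), (20,G1,7), (21,G2,8), (23,G2,9.5), (23,G3,9.5), (24,G1,11.5), (24,G3,11.5), (28,G1,13)
Step 2: Sum ranks within each group.
R_1 = 41 (n_1 = 5)
R_2 = 27 (n_2 = 5)
R_3 = 23 (n_3 = 3)
Step 3: H = 12/(N(N+1)) * sum(R_i^2/n_i) - 3(N+1)
     = 12/(13*14) * (41^2/5 + 27^2/5 + 23^2/3) - 3*14
     = 0.065934 * 658.333 - 42
     = 1.406593.
Step 4: Ties present; correction factor C = 1 - 18/(13^3 - 13) = 0.991758. Corrected H = 1.406593 / 0.991758 = 1.418283.
Step 5: Under H0, H ~ chi^2(2); p-value = 0.492067.
Step 6: alpha = 0.1. fail to reject H0.

H = 1.4183, df = 2, p = 0.492067, fail to reject H0.


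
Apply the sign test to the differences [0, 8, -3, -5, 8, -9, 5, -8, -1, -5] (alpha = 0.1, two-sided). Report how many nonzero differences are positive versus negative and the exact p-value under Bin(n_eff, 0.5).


Step 1: Discard zero differences. Original n = 10; n_eff = number of nonzero differences = 9.
Nonzero differences (with sign): +8, -3, -5, +8, -9, +5, -8, -1, -5
Step 2: Count signs: positive = 3, negative = 6.
Step 3: Under H0: P(positive) = 0.5, so the number of positives S ~ Bin(9, 0.5).
Step 4: Two-sided exact p-value = sum of Bin(9,0.5) probabilities at or below the observed probability = 0.507812.
Step 5: alpha = 0.1. fail to reject H0.

n_eff = 9, pos = 3, neg = 6, p = 0.507812, fail to reject H0.


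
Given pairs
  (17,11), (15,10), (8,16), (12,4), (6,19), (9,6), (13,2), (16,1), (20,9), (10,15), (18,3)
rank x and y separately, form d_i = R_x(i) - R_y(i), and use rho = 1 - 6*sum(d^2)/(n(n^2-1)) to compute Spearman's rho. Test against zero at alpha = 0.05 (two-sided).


Step 1: Rank x and y separately (midranks; no ties here).
rank(x): 17->9, 15->7, 8->2, 12->5, 6->1, 9->3, 13->6, 16->8, 20->11, 10->4, 18->10
rank(y): 11->8, 10->7, 16->10, 4->4, 19->11, 6->5, 2->2, 1->1, 9->6, 15->9, 3->3
Step 2: d_i = R_x(i) - R_y(i); compute d_i^2.
  (9-8)^2=1, (7-7)^2=0, (2-10)^2=64, (5-4)^2=1, (1-11)^2=100, (3-5)^2=4, (6-2)^2=16, (8-1)^2=49, (11-6)^2=25, (4-9)^2=25, (10-3)^2=49
sum(d^2) = 334.
Step 3: rho = 1 - 6*334 / (11*(11^2 - 1)) = 1 - 2004/1320 = -0.518182.
Step 4: Under H0, t = rho * sqrt((n-2)/(1-rho^2)) = -1.8176 ~ t(9).
Step 5: Two-sided p-value from the t-distribution with 9 df = 0.102492.
Step 6: alpha = 0.05. fail to reject H0.

rho = -0.5182, p = 0.102492, fail to reject H0 at alpha = 0.05.


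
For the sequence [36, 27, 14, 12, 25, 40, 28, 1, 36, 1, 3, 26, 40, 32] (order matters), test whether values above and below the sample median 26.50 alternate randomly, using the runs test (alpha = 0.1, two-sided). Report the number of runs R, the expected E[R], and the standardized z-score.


Step 1: Compute median = 26.50; label A = above, B = below.
Labels in order: AABBBAABABBBAA  (n_A = 7, n_B = 7)
Step 2: Count runs R = 7.
Step 3: Under H0 (random ordering), E[R] = 2*n_A*n_B/(n_A+n_B) + 1 = 2*7*7/14 + 1 = 8.0000.
        Var[R] = 2*n_A*n_B*(2*n_A*n_B - n_A - n_B) / ((n_A+n_B)^2 * (n_A+n_B-1)) = 8232/2548 = 3.2308.
        SD[R] = 1.7974.
Step 4: Continuity-corrected z = (R + 0.5 - E[R]) / SD[R] = (7 + 0.5 - 8.0000) / 1.7974 = -0.2782.
Step 5: Two-sided p-value via normal approximation = 2*(1 - Phi(|z|)) = 0.780879.
Step 6: alpha = 0.1. fail to reject H0.

R = 7, z = -0.2782, p = 0.780879, fail to reject H0.


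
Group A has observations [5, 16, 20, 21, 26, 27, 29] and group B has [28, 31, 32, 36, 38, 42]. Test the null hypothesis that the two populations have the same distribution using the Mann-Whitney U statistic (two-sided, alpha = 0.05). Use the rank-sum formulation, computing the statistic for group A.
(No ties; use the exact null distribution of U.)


Step 1: Combine and sort all 13 observations; assign midranks.
sorted (value, group): (5,X), (16,X), (20,X), (21,X), (26,X), (27,X), (28,Y), (29,X), (31,Y), (32,Y), (36,Y), (38,Y), (42,Y)
ranks: 5->1, 16->2, 20->3, 21->4, 26->5, 27->6, 28->7, 29->8, 31->9, 32->10, 36->11, 38->12, 42->13
Step 2: Rank sum for X: R1 = 1 + 2 + 3 + 4 + 5 + 6 + 8 = 29.
Step 3: U_X = R1 - n1(n1+1)/2 = 29 - 7*8/2 = 29 - 28 = 1.
       U_Y = n1*n2 - U_X = 42 - 1 = 41.
Step 4: No ties, so the exact null distribution of U (based on enumerating the C(13,7) = 1716 equally likely rank assignments) gives the two-sided p-value.
Step 5: p-value = 0.002331; compare to alpha = 0.05. reject H0.

U_X = 1, p = 0.002331, reject H0 at alpha = 0.05.


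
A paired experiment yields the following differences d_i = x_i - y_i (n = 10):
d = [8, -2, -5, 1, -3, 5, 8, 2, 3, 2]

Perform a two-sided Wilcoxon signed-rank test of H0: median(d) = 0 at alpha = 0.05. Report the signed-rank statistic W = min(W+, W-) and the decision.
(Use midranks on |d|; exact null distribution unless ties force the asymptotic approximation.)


Step 1: Drop any zero differences (none here) and take |d_i|.
|d| = [8, 2, 5, 1, 3, 5, 8, 2, 3, 2]
Step 2: Midrank |d_i| (ties get averaged ranks).
ranks: |8|->9.5, |2|->3, |5|->7.5, |1|->1, |3|->5.5, |5|->7.5, |8|->9.5, |2|->3, |3|->5.5, |2|->3
Step 3: Attach original signs; sum ranks with positive sign and with negative sign.
W+ = 9.5 + 1 + 7.5 + 9.5 + 3 + 5.5 + 3 = 39
W- = 3 + 7.5 + 5.5 = 16
(Check: W+ + W- = 55 should equal n(n+1)/2 = 55.)
Step 4: Test statistic W = min(W+, W-) = 16.
Step 5: Ties in |d|, so use the tie-corrected normal approximation.
        E[W] = n(n+1)/4 = 10*11/4 = 27.5.
        Tie groups: |d|=2 (t=3), |d|=3 (t=2), |d|=5 (t=2), |d|=8 (t=2); sum(t^3 - t) = 42.
        Var[W] = n(n+1)(2n+1)/24 - sum(t^3-t)/48 = 2310/24 - 42/48 = 95.375.
        z = (W - E[W]) / sqrt(Var[W]) = (16 - 27.5) / 9.7660 = -1.1776.
        Two-sided p = 2*Phi(z) = 0.238975.
Step 6: alpha = 0.05. fail to reject H0.

W+ = 39, W- = 16, W = min = 16, p = 0.238975, fail to reject H0.


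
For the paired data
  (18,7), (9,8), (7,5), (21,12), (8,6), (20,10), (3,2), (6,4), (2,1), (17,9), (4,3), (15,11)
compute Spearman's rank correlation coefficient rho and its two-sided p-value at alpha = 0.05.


Step 1: Rank x and y separately (midranks; no ties here).
rank(x): 18->10, 9->7, 7->5, 21->12, 8->6, 20->11, 3->2, 6->4, 2->1, 17->9, 4->3, 15->8
rank(y): 7->7, 8->8, 5->5, 12->12, 6->6, 10->10, 2->2, 4->4, 1->1, 9->9, 3->3, 11->11
Step 2: d_i = R_x(i) - R_y(i); compute d_i^2.
  (10-7)^2=9, (7-8)^2=1, (5-5)^2=0, (12-12)^2=0, (6-6)^2=0, (11-10)^2=1, (2-2)^2=0, (4-4)^2=0, (1-1)^2=0, (9-9)^2=0, (3-3)^2=0, (8-11)^2=9
sum(d^2) = 20.
Step 3: rho = 1 - 6*20 / (12*(12^2 - 1)) = 1 - 120/1716 = 0.930070.
Step 4: Under H0, t = rho * sqrt((n-2)/(1-rho^2)) = 8.0057 ~ t(10).
Step 5: Two-sided p-value from the t-distribution with 10 df = 0.000012.
Step 6: alpha = 0.05. reject H0.

rho = 0.9301, p = 0.000012, reject H0 at alpha = 0.05.


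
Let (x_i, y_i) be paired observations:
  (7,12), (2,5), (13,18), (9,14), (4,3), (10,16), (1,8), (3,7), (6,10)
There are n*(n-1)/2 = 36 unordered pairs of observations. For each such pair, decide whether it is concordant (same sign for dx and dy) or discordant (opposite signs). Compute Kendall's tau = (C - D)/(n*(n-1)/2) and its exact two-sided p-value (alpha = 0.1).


Step 1: Enumerate the 36 unordered pairs (i,j) with i<j and classify each by sign(x_j-x_i) * sign(y_j-y_i).
  (1,2):dx=-5,dy=-7->C; (1,3):dx=+6,dy=+6->C; (1,4):dx=+2,dy=+2->C; (1,5):dx=-3,dy=-9->C
  (1,6):dx=+3,dy=+4->C; (1,7):dx=-6,dy=-4->C; (1,8):dx=-4,dy=-5->C; (1,9):dx=-1,dy=-2->C
  (2,3):dx=+11,dy=+13->C; (2,4):dx=+7,dy=+9->C; (2,5):dx=+2,dy=-2->D; (2,6):dx=+8,dy=+11->C
  (2,7):dx=-1,dy=+3->D; (2,8):dx=+1,dy=+2->C; (2,9):dx=+4,dy=+5->C; (3,4):dx=-4,dy=-4->C
  (3,5):dx=-9,dy=-15->C; (3,6):dx=-3,dy=-2->C; (3,7):dx=-12,dy=-10->C; (3,8):dx=-10,dy=-11->C
  (3,9):dx=-7,dy=-8->C; (4,5):dx=-5,dy=-11->C; (4,6):dx=+1,dy=+2->C; (4,7):dx=-8,dy=-6->C
  (4,8):dx=-6,dy=-7->C; (4,9):dx=-3,dy=-4->C; (5,6):dx=+6,dy=+13->C; (5,7):dx=-3,dy=+5->D
  (5,8):dx=-1,dy=+4->D; (5,9):dx=+2,dy=+7->C; (6,7):dx=-9,dy=-8->C; (6,8):dx=-7,dy=-9->C
  (6,9):dx=-4,dy=-6->C; (7,8):dx=+2,dy=-1->D; (7,9):dx=+5,dy=+2->C; (8,9):dx=+3,dy=+3->C
Step 2: C = 31, D = 5, total pairs = 36.
Step 3: tau = (C - D)/(n(n-1)/2) = (31 - 5)/36 = 0.722222.
Step 4: Exact two-sided p-value (enumerate n! = 362880 permutations of y under H0): p = 0.005886.
Step 5: alpha = 0.1. reject H0.

tau_b = 0.7222 (C=31, D=5), p = 0.005886, reject H0.


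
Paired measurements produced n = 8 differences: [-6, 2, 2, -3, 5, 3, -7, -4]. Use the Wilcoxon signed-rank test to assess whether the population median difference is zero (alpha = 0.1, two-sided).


Step 1: Drop any zero differences (none here) and take |d_i|.
|d| = [6, 2, 2, 3, 5, 3, 7, 4]
Step 2: Midrank |d_i| (ties get averaged ranks).
ranks: |6|->7, |2|->1.5, |2|->1.5, |3|->3.5, |5|->6, |3|->3.5, |7|->8, |4|->5
Step 3: Attach original signs; sum ranks with positive sign and with negative sign.
W+ = 1.5 + 1.5 + 6 + 3.5 = 12.5
W- = 7 + 3.5 + 8 + 5 = 23.5
(Check: W+ + W- = 36 should equal n(n+1)/2 = 36.)
Step 4: Test statistic W = min(W+, W-) = 12.5.
Step 5: Ties in |d|, so use the tie-corrected normal approximation.
        E[W] = n(n+1)/4 = 8*9/4 = 18.
        Tie groups: |d|=2 (t=2), |d|=3 (t=2); sum(t^3 - t) = 12.
        Var[W] = n(n+1)(2n+1)/24 - sum(t^3-t)/48 = 1224/24 - 12/48 = 50.75.
        z = (W - E[W]) / sqrt(Var[W]) = (12.5 - 18) / 7.1239 = -0.7720.
        Two-sided p = 2*Phi(z) = 0.440086.
Step 6: alpha = 0.1. fail to reject H0.

W+ = 12.5, W- = 23.5, W = min = 12.5, p = 0.440086, fail to reject H0.


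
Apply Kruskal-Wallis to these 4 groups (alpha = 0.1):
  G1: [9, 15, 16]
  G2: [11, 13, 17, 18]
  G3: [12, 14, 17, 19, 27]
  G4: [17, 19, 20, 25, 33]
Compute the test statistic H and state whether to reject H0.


Step 1: Combine all N = 17 observations and assign midranks.
sorted (value, group, rank): (9,G1,1), (11,G2,2), (12,G3,3), (13,G2,4), (14,G3,5), (15,G1,6), (16,G1,7), (17,G2,9), (17,G3,9), (17,G4,9), (18,G2,11), (19,G3,12.5), (19,G4,12.5), (20,G4,14), (25,G4,15), (27,G3,16), (33,G4,17)
Step 2: Sum ranks within each group.
R_1 = 14 (n_1 = 3)
R_2 = 26 (n_2 = 4)
R_3 = 45.5 (n_3 = 5)
R_4 = 67.5 (n_4 = 5)
Step 3: H = 12/(N(N+1)) * sum(R_i^2/n_i) - 3(N+1)
     = 12/(17*18) * (14^2/3 + 26^2/4 + 45.5^2/5 + 67.5^2/5) - 3*18
     = 0.039216 * 1559.63 - 54
     = 7.162092.
Step 4: Ties present; correction factor C = 1 - 30/(17^3 - 17) = 0.993873. Corrected H = 7.162092 / 0.993873 = 7.206247.
Step 5: Under H0, H ~ chi^2(3); p-value = 0.065607.
Step 6: alpha = 0.1. reject H0.

H = 7.2062, df = 3, p = 0.065607, reject H0.


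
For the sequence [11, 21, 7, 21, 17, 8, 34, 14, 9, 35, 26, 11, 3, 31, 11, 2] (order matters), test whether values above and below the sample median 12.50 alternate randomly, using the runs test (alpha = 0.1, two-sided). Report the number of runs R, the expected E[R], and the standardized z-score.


Step 1: Compute median = 12.50; label A = above, B = below.
Labels in order: BABAABAABAABBABB  (n_A = 8, n_B = 8)
Step 2: Count runs R = 11.
Step 3: Under H0 (random ordering), E[R] = 2*n_A*n_B/(n_A+n_B) + 1 = 2*8*8/16 + 1 = 9.0000.
        Var[R] = 2*n_A*n_B*(2*n_A*n_B - n_A - n_B) / ((n_A+n_B)^2 * (n_A+n_B-1)) = 14336/3840 = 3.7333.
        SD[R] = 1.9322.
Step 4: Continuity-corrected z = (R - 0.5 - E[R]) / SD[R] = (11 - 0.5 - 9.0000) / 1.9322 = 0.7763.
Step 5: Two-sided p-value via normal approximation = 2*(1 - Phi(|z|)) = 0.437558.
Step 6: alpha = 0.1. fail to reject H0.

R = 11, z = 0.7763, p = 0.437558, fail to reject H0.


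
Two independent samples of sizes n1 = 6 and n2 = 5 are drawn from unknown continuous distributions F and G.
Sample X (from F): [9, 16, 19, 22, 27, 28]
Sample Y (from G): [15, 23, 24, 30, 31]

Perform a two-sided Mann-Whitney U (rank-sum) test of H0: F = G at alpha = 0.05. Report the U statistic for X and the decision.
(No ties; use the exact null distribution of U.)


Step 1: Combine and sort all 11 observations; assign midranks.
sorted (value, group): (9,X), (15,Y), (16,X), (19,X), (22,X), (23,Y), (24,Y), (27,X), (28,X), (30,Y), (31,Y)
ranks: 9->1, 15->2, 16->3, 19->4, 22->5, 23->6, 24->7, 27->8, 28->9, 30->10, 31->11
Step 2: Rank sum for X: R1 = 1 + 3 + 4 + 5 + 8 + 9 = 30.
Step 3: U_X = R1 - n1(n1+1)/2 = 30 - 6*7/2 = 30 - 21 = 9.
       U_Y = n1*n2 - U_X = 30 - 9 = 21.
Step 4: No ties, so the exact null distribution of U (based on enumerating the C(11,6) = 462 equally likely rank assignments) gives the two-sided p-value.
Step 5: p-value = 0.329004; compare to alpha = 0.05. fail to reject H0.

U_X = 9, p = 0.329004, fail to reject H0 at alpha = 0.05.


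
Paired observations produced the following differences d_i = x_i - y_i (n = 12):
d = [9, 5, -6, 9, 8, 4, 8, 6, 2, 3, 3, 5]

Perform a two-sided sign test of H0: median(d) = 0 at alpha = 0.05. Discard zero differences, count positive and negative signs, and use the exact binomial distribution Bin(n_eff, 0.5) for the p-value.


Step 1: Discard zero differences. Original n = 12; n_eff = number of nonzero differences = 12.
Nonzero differences (with sign): +9, +5, -6, +9, +8, +4, +8, +6, +2, +3, +3, +5
Step 2: Count signs: positive = 11, negative = 1.
Step 3: Under H0: P(positive) = 0.5, so the number of positives S ~ Bin(12, 0.5).
Step 4: Two-sided exact p-value = sum of Bin(12,0.5) probabilities at or below the observed probability = 0.006348.
Step 5: alpha = 0.05. reject H0.

n_eff = 12, pos = 11, neg = 1, p = 0.006348, reject H0.


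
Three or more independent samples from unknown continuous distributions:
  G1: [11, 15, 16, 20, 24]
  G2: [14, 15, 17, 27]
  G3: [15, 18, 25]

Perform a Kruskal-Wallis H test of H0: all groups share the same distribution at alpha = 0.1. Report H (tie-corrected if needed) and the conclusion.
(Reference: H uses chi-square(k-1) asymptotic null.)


Step 1: Combine all N = 12 observations and assign midranks.
sorted (value, group, rank): (11,G1,1), (14,G2,2), (15,G1,4), (15,G2,4), (15,G3,4), (16,G1,6), (17,G2,7), (18,G3,8), (20,G1,9), (24,G1,10), (25,G3,11), (27,G2,12)
Step 2: Sum ranks within each group.
R_1 = 30 (n_1 = 5)
R_2 = 25 (n_2 = 4)
R_3 = 23 (n_3 = 3)
Step 3: H = 12/(N(N+1)) * sum(R_i^2/n_i) - 3(N+1)
     = 12/(12*13) * (30^2/5 + 25^2/4 + 23^2/3) - 3*13
     = 0.076923 * 512.583 - 39
     = 0.429487.
Step 4: Ties present; correction factor C = 1 - 24/(12^3 - 12) = 0.986014. Corrected H = 0.429487 / 0.986014 = 0.435579.
Step 5: Under H0, H ~ chi^2(2); p-value = 0.804295.
Step 6: alpha = 0.1. fail to reject H0.

H = 0.4356, df = 2, p = 0.804295, fail to reject H0.


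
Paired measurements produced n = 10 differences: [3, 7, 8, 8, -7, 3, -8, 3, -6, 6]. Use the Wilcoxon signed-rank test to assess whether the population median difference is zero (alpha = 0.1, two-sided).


Step 1: Drop any zero differences (none here) and take |d_i|.
|d| = [3, 7, 8, 8, 7, 3, 8, 3, 6, 6]
Step 2: Midrank |d_i| (ties get averaged ranks).
ranks: |3|->2, |7|->6.5, |8|->9, |8|->9, |7|->6.5, |3|->2, |8|->9, |3|->2, |6|->4.5, |6|->4.5
Step 3: Attach original signs; sum ranks with positive sign and with negative sign.
W+ = 2 + 6.5 + 9 + 9 + 2 + 2 + 4.5 = 35
W- = 6.5 + 9 + 4.5 = 20
(Check: W+ + W- = 55 should equal n(n+1)/2 = 55.)
Step 4: Test statistic W = min(W+, W-) = 20.
Step 5: Ties in |d|, so use the tie-corrected normal approximation.
        E[W] = n(n+1)/4 = 10*11/4 = 27.5.
        Tie groups: |d|=3 (t=3), |d|=6 (t=2), |d|=7 (t=2), |d|=8 (t=3); sum(t^3 - t) = 60.
        Var[W] = n(n+1)(2n+1)/24 - sum(t^3-t)/48 = 2310/24 - 60/48 = 95.
        z = (W - E[W]) / sqrt(Var[W]) = (20 - 27.5) / 9.7468 = -0.7695.
        Two-sided p = 2*Phi(z) = 0.441606.
Step 6: alpha = 0.1. fail to reject H0.

W+ = 35, W- = 20, W = min = 20, p = 0.441606, fail to reject H0.


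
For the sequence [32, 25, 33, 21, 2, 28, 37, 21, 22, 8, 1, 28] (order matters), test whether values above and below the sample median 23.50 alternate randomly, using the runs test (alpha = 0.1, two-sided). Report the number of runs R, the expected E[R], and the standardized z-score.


Step 1: Compute median = 23.50; label A = above, B = below.
Labels in order: AAABBAABBBBA  (n_A = 6, n_B = 6)
Step 2: Count runs R = 5.
Step 3: Under H0 (random ordering), E[R] = 2*n_A*n_B/(n_A+n_B) + 1 = 2*6*6/12 + 1 = 7.0000.
        Var[R] = 2*n_A*n_B*(2*n_A*n_B - n_A - n_B) / ((n_A+n_B)^2 * (n_A+n_B-1)) = 4320/1584 = 2.7273.
        SD[R] = 1.6514.
Step 4: Continuity-corrected z = (R + 0.5 - E[R]) / SD[R] = (5 + 0.5 - 7.0000) / 1.6514 = -0.9083.
Step 5: Two-sided p-value via normal approximation = 2*(1 - Phi(|z|)) = 0.363722.
Step 6: alpha = 0.1. fail to reject H0.

R = 5, z = -0.9083, p = 0.363722, fail to reject H0.


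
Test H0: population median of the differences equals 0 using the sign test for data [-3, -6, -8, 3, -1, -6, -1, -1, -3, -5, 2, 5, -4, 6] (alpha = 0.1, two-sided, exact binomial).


Step 1: Discard zero differences. Original n = 14; n_eff = number of nonzero differences = 14.
Nonzero differences (with sign): -3, -6, -8, +3, -1, -6, -1, -1, -3, -5, +2, +5, -4, +6
Step 2: Count signs: positive = 4, negative = 10.
Step 3: Under H0: P(positive) = 0.5, so the number of positives S ~ Bin(14, 0.5).
Step 4: Two-sided exact p-value = sum of Bin(14,0.5) probabilities at or below the observed probability = 0.179565.
Step 5: alpha = 0.1. fail to reject H0.

n_eff = 14, pos = 4, neg = 10, p = 0.179565, fail to reject H0.


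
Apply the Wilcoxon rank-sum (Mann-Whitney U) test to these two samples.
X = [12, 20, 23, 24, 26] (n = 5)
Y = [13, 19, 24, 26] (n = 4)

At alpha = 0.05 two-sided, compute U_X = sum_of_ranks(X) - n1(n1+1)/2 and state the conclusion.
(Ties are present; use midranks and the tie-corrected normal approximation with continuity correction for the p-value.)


Step 1: Combine and sort all 9 observations; assign midranks.
sorted (value, group): (12,X), (13,Y), (19,Y), (20,X), (23,X), (24,X), (24,Y), (26,X), (26,Y)
ranks: 12->1, 13->2, 19->3, 20->4, 23->5, 24->6.5, 24->6.5, 26->8.5, 26->8.5
Step 2: Rank sum for X: R1 = 1 + 4 + 5 + 6.5 + 8.5 = 25.
Step 3: U_X = R1 - n1(n1+1)/2 = 25 - 5*6/2 = 25 - 15 = 10.
       U_Y = n1*n2 - U_X = 20 - 10 = 10.
Step 4: Ties are present, so use the tie-corrected normal approximation (with continuity correction) for the p-value.
Step 5: p-value = 1.000000; compare to alpha = 0.05. fail to reject H0.

U_X = 10, p = 1.000000, fail to reject H0 at alpha = 0.05.


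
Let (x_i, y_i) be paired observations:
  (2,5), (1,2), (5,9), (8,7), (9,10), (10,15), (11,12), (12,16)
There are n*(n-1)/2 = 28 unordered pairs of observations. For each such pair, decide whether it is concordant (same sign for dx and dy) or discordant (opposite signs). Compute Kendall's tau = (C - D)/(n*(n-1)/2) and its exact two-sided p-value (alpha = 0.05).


Step 1: Enumerate the 28 unordered pairs (i,j) with i<j and classify each by sign(x_j-x_i) * sign(y_j-y_i).
  (1,2):dx=-1,dy=-3->C; (1,3):dx=+3,dy=+4->C; (1,4):dx=+6,dy=+2->C; (1,5):dx=+7,dy=+5->C
  (1,6):dx=+8,dy=+10->C; (1,7):dx=+9,dy=+7->C; (1,8):dx=+10,dy=+11->C; (2,3):dx=+4,dy=+7->C
  (2,4):dx=+7,dy=+5->C; (2,5):dx=+8,dy=+8->C; (2,6):dx=+9,dy=+13->C; (2,7):dx=+10,dy=+10->C
  (2,8):dx=+11,dy=+14->C; (3,4):dx=+3,dy=-2->D; (3,5):dx=+4,dy=+1->C; (3,6):dx=+5,dy=+6->C
  (3,7):dx=+6,dy=+3->C; (3,8):dx=+7,dy=+7->C; (4,5):dx=+1,dy=+3->C; (4,6):dx=+2,dy=+8->C
  (4,7):dx=+3,dy=+5->C; (4,8):dx=+4,dy=+9->C; (5,6):dx=+1,dy=+5->C; (5,7):dx=+2,dy=+2->C
  (5,8):dx=+3,dy=+6->C; (6,7):dx=+1,dy=-3->D; (6,8):dx=+2,dy=+1->C; (7,8):dx=+1,dy=+4->C
Step 2: C = 26, D = 2, total pairs = 28.
Step 3: tau = (C - D)/(n(n-1)/2) = (26 - 2)/28 = 0.857143.
Step 4: Exact two-sided p-value (enumerate n! = 40320 permutations of y under H0): p = 0.001736.
Step 5: alpha = 0.05. reject H0.

tau_b = 0.8571 (C=26, D=2), p = 0.001736, reject H0.


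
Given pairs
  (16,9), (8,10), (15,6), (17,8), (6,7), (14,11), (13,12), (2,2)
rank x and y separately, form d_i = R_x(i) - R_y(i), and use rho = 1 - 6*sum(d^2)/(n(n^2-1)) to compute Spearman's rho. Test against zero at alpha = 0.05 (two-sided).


Step 1: Rank x and y separately (midranks; no ties here).
rank(x): 16->7, 8->3, 15->6, 17->8, 6->2, 14->5, 13->4, 2->1
rank(y): 9->5, 10->6, 6->2, 8->4, 7->3, 11->7, 12->8, 2->1
Step 2: d_i = R_x(i) - R_y(i); compute d_i^2.
  (7-5)^2=4, (3-6)^2=9, (6-2)^2=16, (8-4)^2=16, (2-3)^2=1, (5-7)^2=4, (4-8)^2=16, (1-1)^2=0
sum(d^2) = 66.
Step 3: rho = 1 - 6*66 / (8*(8^2 - 1)) = 1 - 396/504 = 0.214286.
Step 4: Under H0, t = rho * sqrt((n-2)/(1-rho^2)) = 0.5374 ~ t(6).
Step 5: Two-sided p-value from the t-distribution with 6 df = 0.610344.
Step 6: alpha = 0.05. fail to reject H0.

rho = 0.2143, p = 0.610344, fail to reject H0 at alpha = 0.05.


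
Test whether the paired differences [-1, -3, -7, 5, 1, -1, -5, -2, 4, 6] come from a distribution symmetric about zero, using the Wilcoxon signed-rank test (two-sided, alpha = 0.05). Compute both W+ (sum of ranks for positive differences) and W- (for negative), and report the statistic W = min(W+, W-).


Step 1: Drop any zero differences (none here) and take |d_i|.
|d| = [1, 3, 7, 5, 1, 1, 5, 2, 4, 6]
Step 2: Midrank |d_i| (ties get averaged ranks).
ranks: |1|->2, |3|->5, |7|->10, |5|->7.5, |1|->2, |1|->2, |5|->7.5, |2|->4, |4|->6, |6|->9
Step 3: Attach original signs; sum ranks with positive sign and with negative sign.
W+ = 7.5 + 2 + 6 + 9 = 24.5
W- = 2 + 5 + 10 + 2 + 7.5 + 4 = 30.5
(Check: W+ + W- = 55 should equal n(n+1)/2 = 55.)
Step 4: Test statistic W = min(W+, W-) = 24.5.
Step 5: Ties in |d|, so use the tie-corrected normal approximation.
        E[W] = n(n+1)/4 = 10*11/4 = 27.5.
        Tie groups: |d|=1 (t=3), |d|=5 (t=2); sum(t^3 - t) = 30.
        Var[W] = n(n+1)(2n+1)/24 - sum(t^3-t)/48 = 2310/24 - 30/48 = 95.625.
        z = (W - E[W]) / sqrt(Var[W]) = (24.5 - 27.5) / 9.7788 = -0.3068.
        Two-sided p = 2*Phi(z) = 0.759006.
Step 6: alpha = 0.05. fail to reject H0.

W+ = 24.5, W- = 30.5, W = min = 24.5, p = 0.759006, fail to reject H0.


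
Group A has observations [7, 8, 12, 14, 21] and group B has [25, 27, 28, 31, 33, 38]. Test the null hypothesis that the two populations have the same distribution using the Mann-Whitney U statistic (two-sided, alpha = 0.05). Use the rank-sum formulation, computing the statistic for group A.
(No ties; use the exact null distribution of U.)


Step 1: Combine and sort all 11 observations; assign midranks.
sorted (value, group): (7,X), (8,X), (12,X), (14,X), (21,X), (25,Y), (27,Y), (28,Y), (31,Y), (33,Y), (38,Y)
ranks: 7->1, 8->2, 12->3, 14->4, 21->5, 25->6, 27->7, 28->8, 31->9, 33->10, 38->11
Step 2: Rank sum for X: R1 = 1 + 2 + 3 + 4 + 5 = 15.
Step 3: U_X = R1 - n1(n1+1)/2 = 15 - 5*6/2 = 15 - 15 = 0.
       U_Y = n1*n2 - U_X = 30 - 0 = 30.
Step 4: No ties, so the exact null distribution of U (based on enumerating the C(11,5) = 462 equally likely rank assignments) gives the two-sided p-value.
Step 5: p-value = 0.004329; compare to alpha = 0.05. reject H0.

U_X = 0, p = 0.004329, reject H0 at alpha = 0.05.


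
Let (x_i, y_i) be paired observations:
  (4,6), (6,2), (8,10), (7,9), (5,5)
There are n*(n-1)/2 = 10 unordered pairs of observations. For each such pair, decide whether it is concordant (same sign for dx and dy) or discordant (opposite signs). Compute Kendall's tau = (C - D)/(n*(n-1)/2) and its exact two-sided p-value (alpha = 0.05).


Step 1: Enumerate the 10 unordered pairs (i,j) with i<j and classify each by sign(x_j-x_i) * sign(y_j-y_i).
  (1,2):dx=+2,dy=-4->D; (1,3):dx=+4,dy=+4->C; (1,4):dx=+3,dy=+3->C; (1,5):dx=+1,dy=-1->D
  (2,3):dx=+2,dy=+8->C; (2,4):dx=+1,dy=+7->C; (2,5):dx=-1,dy=+3->D; (3,4):dx=-1,dy=-1->C
  (3,5):dx=-3,dy=-5->C; (4,5):dx=-2,dy=-4->C
Step 2: C = 7, D = 3, total pairs = 10.
Step 3: tau = (C - D)/(n(n-1)/2) = (7 - 3)/10 = 0.400000.
Step 4: Exact two-sided p-value (enumerate n! = 120 permutations of y under H0): p = 0.483333.
Step 5: alpha = 0.05. fail to reject H0.

tau_b = 0.4000 (C=7, D=3), p = 0.483333, fail to reject H0.


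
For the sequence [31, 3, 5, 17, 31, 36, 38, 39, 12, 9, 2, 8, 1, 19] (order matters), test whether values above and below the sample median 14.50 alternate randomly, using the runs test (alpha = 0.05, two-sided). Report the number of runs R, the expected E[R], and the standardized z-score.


Step 1: Compute median = 14.50; label A = above, B = below.
Labels in order: ABBAAAAABBBBBA  (n_A = 7, n_B = 7)
Step 2: Count runs R = 5.
Step 3: Under H0 (random ordering), E[R] = 2*n_A*n_B/(n_A+n_B) + 1 = 2*7*7/14 + 1 = 8.0000.
        Var[R] = 2*n_A*n_B*(2*n_A*n_B - n_A - n_B) / ((n_A+n_B)^2 * (n_A+n_B-1)) = 8232/2548 = 3.2308.
        SD[R] = 1.7974.
Step 4: Continuity-corrected z = (R + 0.5 - E[R]) / SD[R] = (5 + 0.5 - 8.0000) / 1.7974 = -1.3909.
Step 5: Two-sided p-value via normal approximation = 2*(1 - Phi(|z|)) = 0.164264.
Step 6: alpha = 0.05. fail to reject H0.

R = 5, z = -1.3909, p = 0.164264, fail to reject H0.


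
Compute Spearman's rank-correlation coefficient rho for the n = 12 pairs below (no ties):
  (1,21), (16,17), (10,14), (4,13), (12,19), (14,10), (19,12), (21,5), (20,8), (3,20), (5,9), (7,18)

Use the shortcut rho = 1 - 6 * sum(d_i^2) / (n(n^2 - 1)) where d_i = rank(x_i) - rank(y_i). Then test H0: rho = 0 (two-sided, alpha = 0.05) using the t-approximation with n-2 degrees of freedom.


Step 1: Rank x and y separately (midranks; no ties here).
rank(x): 1->1, 16->9, 10->6, 4->3, 12->7, 14->8, 19->10, 21->12, 20->11, 3->2, 5->4, 7->5
rank(y): 21->12, 17->8, 14->7, 13->6, 19->10, 10->4, 12->5, 5->1, 8->2, 20->11, 9->3, 18->9
Step 2: d_i = R_x(i) - R_y(i); compute d_i^2.
  (1-12)^2=121, (9-8)^2=1, (6-7)^2=1, (3-6)^2=9, (7-10)^2=9, (8-4)^2=16, (10-5)^2=25, (12-1)^2=121, (11-2)^2=81, (2-11)^2=81, (4-3)^2=1, (5-9)^2=16
sum(d^2) = 482.
Step 3: rho = 1 - 6*482 / (12*(12^2 - 1)) = 1 - 2892/1716 = -0.685315.
Step 4: Under H0, t = rho * sqrt((n-2)/(1-rho^2)) = -2.9759 ~ t(10).
Step 5: Two-sided p-value from the t-distribution with 10 df = 0.013906.
Step 6: alpha = 0.05. reject H0.

rho = -0.6853, p = 0.013906, reject H0 at alpha = 0.05.


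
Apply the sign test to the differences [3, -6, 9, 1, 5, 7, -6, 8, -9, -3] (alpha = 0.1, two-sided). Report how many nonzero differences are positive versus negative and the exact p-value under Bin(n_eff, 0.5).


Step 1: Discard zero differences. Original n = 10; n_eff = number of nonzero differences = 10.
Nonzero differences (with sign): +3, -6, +9, +1, +5, +7, -6, +8, -9, -3
Step 2: Count signs: positive = 6, negative = 4.
Step 3: Under H0: P(positive) = 0.5, so the number of positives S ~ Bin(10, 0.5).
Step 4: Two-sided exact p-value = sum of Bin(10,0.5) probabilities at or below the observed probability = 0.753906.
Step 5: alpha = 0.1. fail to reject H0.

n_eff = 10, pos = 6, neg = 4, p = 0.753906, fail to reject H0.


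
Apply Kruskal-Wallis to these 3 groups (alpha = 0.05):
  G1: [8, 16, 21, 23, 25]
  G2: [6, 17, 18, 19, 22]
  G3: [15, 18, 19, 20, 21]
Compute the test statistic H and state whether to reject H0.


Step 1: Combine all N = 15 observations and assign midranks.
sorted (value, group, rank): (6,G2,1), (8,G1,2), (15,G3,3), (16,G1,4), (17,G2,5), (18,G2,6.5), (18,G3,6.5), (19,G2,8.5), (19,G3,8.5), (20,G3,10), (21,G1,11.5), (21,G3,11.5), (22,G2,13), (23,G1,14), (25,G1,15)
Step 2: Sum ranks within each group.
R_1 = 46.5 (n_1 = 5)
R_2 = 34 (n_2 = 5)
R_3 = 39.5 (n_3 = 5)
Step 3: H = 12/(N(N+1)) * sum(R_i^2/n_i) - 3(N+1)
     = 12/(15*16) * (46.5^2/5 + 34^2/5 + 39.5^2/5) - 3*16
     = 0.050000 * 975.7 - 48
     = 0.785000.
Step 4: Ties present; correction factor C = 1 - 18/(15^3 - 15) = 0.994643. Corrected H = 0.785000 / 0.994643 = 0.789228.
Step 5: Under H0, H ~ chi^2(2); p-value = 0.673940.
Step 6: alpha = 0.05. fail to reject H0.

H = 0.7892, df = 2, p = 0.673940, fail to reject H0.
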